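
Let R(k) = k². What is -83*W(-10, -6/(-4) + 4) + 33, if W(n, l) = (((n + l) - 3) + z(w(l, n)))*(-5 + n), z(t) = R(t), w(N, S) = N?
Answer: 113427/4 ≈ 28357.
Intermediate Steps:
z(t) = t²
W(n, l) = (-5 + n)*(-3 + l + n + l²) (W(n, l) = (((n + l) - 3) + l²)*(-5 + n) = (((l + n) - 3) + l²)*(-5 + n) = ((-3 + l + n) + l²)*(-5 + n) = (-3 + l + n + l²)*(-5 + n) = (-5 + n)*(-3 + l + n + l²))
-83*W(-10, -6/(-4) + 4) + 33 = -83*(15 + (-10)² - 8*(-10) - 5*(-6/(-4) + 4) - 5*(-6/(-4) + 4)² + (-6/(-4) + 4)*(-10) - 10*(-6/(-4) + 4)²) + 33 = -83*(15 + 100 + 80 - 5*(-6*(-¼) + 4) - 5*(-6*(-¼) + 4)² + (-6*(-¼) + 4)*(-10) - 10*(-6*(-¼) + 4)²) + 33 = -83*(15 + 100 + 80 - 5*(3/2 + 4) - 5*(3/2 + 4)² + (3/2 + 4)*(-10) - 10*(3/2 + 4)²) + 33 = -83*(15 + 100 + 80 - 5*11/2 - 5*(11/2)² + (11/2)*(-10) - 10*(11/2)²) + 33 = -83*(15 + 100 + 80 - 55/2 - 5*121/4 - 55 - 10*121/4) + 33 = -83*(15 + 100 + 80 - 55/2 - 605/4 - 55 - 605/2) + 33 = -83*(-1365/4) + 33 = 113295/4 + 33 = 113427/4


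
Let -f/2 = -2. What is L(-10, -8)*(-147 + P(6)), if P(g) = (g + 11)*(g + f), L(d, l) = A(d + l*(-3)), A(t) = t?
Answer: 322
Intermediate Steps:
f = 4 (f = -2*(-2) = 4)
L(d, l) = d - 3*l (L(d, l) = d + l*(-3) = d - 3*l)
P(g) = (4 + g)*(11 + g) (P(g) = (g + 11)*(g + 4) = (11 + g)*(4 + g) = (4 + g)*(11 + g))
L(-10, -8)*(-147 + P(6)) = (-10 - 3*(-8))*(-147 + (44 + 6**2 + 15*6)) = (-10 + 24)*(-147 + (44 + 36 + 90)) = 14*(-147 + 170) = 14*23 = 322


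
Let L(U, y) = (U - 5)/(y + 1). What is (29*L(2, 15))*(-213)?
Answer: 18531/16 ≈ 1158.2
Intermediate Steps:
L(U, y) = (-5 + U)/(1 + y)
(29*L(2, 15))*(-213) = (29*((-5 + 2)/(1 + 15)))*(-213) = (29*(-3/16))*(-213) = -87/16*(-213) = 18531/16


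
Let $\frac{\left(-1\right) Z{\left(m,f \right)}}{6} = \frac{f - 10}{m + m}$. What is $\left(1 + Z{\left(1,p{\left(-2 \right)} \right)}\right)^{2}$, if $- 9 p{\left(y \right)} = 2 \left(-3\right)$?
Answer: $841$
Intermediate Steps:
$p{\left(y \right)} = \frac{2}{3}$ ($p{\left(y \right)} = - \frac{2 \left(-3\right)}{9} = \left(- \frac{1}{9}\right) \left(-6\right) = \frac{2}{3}$)
$Z{\left(m,f \right)} = - \frac{3 \left(-10 + f\right)}{m}$ ($Z{\left(m,f \right)} = - 6 \frac{f - 10}{m + m} = - 6 \frac{-10 + f}{2 m} = - \frac{3 \left(-10 + f\right)}{m}$)
$\left(1 + Z{\left(1,p{\left(-2 \right)} \right)}\right)^{2} = \left(1 + \frac{3 \left(10 - \frac{2}{3}\right)}{1}\right)^{2} = \left(1 + 3 \cdot 1 \left(10 - \frac{2}{3}\right)\right)^{2} = \left(1 + 3 \cdot 1 \cdot \frac{28}{3}\right)^{2} = \left(1 + 28\right)^{2} = 29^{2} = 841$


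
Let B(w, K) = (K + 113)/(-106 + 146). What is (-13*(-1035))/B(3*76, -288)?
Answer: -21528/7 ≈ -3075.4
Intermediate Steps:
B(w, K) = 113/40 + K/40 (B(w, K) = (113 + K)/40 = (113 + K)*(1/40) = 113/40 + K/40)
(-13*(-1035))/B(3*76, -288) = (-13*(-1035))/(113/40 + (1/40)*(-288)) = 13455/(113/40 - 36/5) = 13455/(-35/8) = 13455*(-8/35) = -21528/7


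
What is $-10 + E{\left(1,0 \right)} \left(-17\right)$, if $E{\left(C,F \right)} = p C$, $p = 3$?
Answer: $-61$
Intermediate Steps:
$E{\left(C,F \right)} = 3 C$
$-10 + E{\left(1,0 \right)} \left(-17\right) = -10 + 3 \cdot 1 \left(-17\right) = -10 + 3 \left(-17\right) = -10 - 51 = -61$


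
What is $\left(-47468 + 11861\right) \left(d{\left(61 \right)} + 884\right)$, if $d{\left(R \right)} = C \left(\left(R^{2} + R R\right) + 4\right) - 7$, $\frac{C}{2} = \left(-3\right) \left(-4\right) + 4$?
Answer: $-8515378443$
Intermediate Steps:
$C = 32$ ($C = 2 \left(\left(-3\right) \left(-4\right) + 4\right) = 2 \left(12 + 4\right) = 2 \cdot 16 = 32$)
$d{\left(R \right)} = 121 + 64 R^{2}$ ($d{\left(R \right)} = 32 \left(\left(R^{2} + R R\right) + 4\right) - 7 = 32 \left(\left(R^{2} + R^{2}\right) + 4\right) - 7 = 32 \left(2 R^{2} + 4\right) - 7 = 32 \left(4 + 2 R^{2}\right) - 7 = \left(128 + 64 R^{2}\right) - 7 = 121 + 64 R^{2}$)
$\left(-47468 + 11861\right) \left(d{\left(61 \right)} + 884\right) = \left(-47468 + 11861\right) \left(\left(121 + 64 \cdot 61^{2}\right) + 884\right) = - 35607 \left(\left(121 + 64 \cdot 3721\right) + 884\right) = - 35607 \left(\left(121 + 238144\right) + 884\right) = - 35607 \left(238265 + 884\right) = \left(-35607\right) 239149 = -8515378443$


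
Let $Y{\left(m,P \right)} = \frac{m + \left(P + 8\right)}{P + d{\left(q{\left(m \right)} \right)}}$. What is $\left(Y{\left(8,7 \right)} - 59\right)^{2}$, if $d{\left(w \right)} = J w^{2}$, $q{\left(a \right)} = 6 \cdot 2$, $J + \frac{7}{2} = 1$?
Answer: $\frac{434722500}{124609} \approx 3488.7$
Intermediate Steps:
$J = - \frac{5}{2}$ ($J = - \frac{7}{2} + 1 = - \frac{5}{2} \approx -2.5$)
$q{\left(a \right)} = 12$
$d{\left(w \right)} = - \frac{5 w^{2}}{2}$
$Y{\left(m,P \right)} = \frac{8 + P + m}{-360 + P}$ ($Y{\left(m,P \right)} = \frac{m + \left(P + 8\right)}{P - \frac{5 \cdot 12^{2}}{2}} = \frac{m + \left(8 + P\right)}{P - 360} = \frac{8 + P + m}{P - 360} = \frac{8 + P + m}{-360 + P}$)
$\left(Y{\left(8,7 \right)} - 59\right)^{2} = \left(\frac{8 + 7 + 8}{-360 + 7} - 59\right)^{2} = \left(\frac{1}{-353} \cdot 23 - 59\right)^{2} = \left(\left(- \frac{1}{353}\right) 23 - 59\right)^{2} = \left(- \frac{23}{353} - 59\right)^{2} = \left(- \frac{20850}{353}\right)^{2} = \frac{434722500}{124609}$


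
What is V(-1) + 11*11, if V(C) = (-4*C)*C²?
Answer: 125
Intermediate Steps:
V(C) = -4*C³
V(-1) + 11*11 = -4*(-1)³ + 11*11 = -4*(-1) + 121 = 4 + 121 = 125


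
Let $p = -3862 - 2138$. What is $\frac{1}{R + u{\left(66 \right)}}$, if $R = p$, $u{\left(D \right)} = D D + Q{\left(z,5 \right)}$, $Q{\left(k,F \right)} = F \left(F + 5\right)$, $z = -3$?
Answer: $- \frac{1}{1594} \approx -0.00062735$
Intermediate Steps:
$Q{\left(k,F \right)} = F \left(5 + F\right)$
$u{\left(D \right)} = 50 + D^{2}$ ($u{\left(D \right)} = D D + 5 \left(5 + 5\right) = D^{2} + 5 \cdot 10 = D^{2} + 50 = 50 + D^{2}$)
$p = -6000$ ($p = -3862 - 2138 = -6000$)
$R = -6000$
$\frac{1}{R + u{\left(66 \right)}} = \frac{1}{-6000 + \left(50 + 66^{2}\right)} = \frac{1}{-6000 + \left(50 + 4356\right)} = \frac{1}{-6000 + 4406} = \frac{1}{-1594} = - \frac{1}{1594}$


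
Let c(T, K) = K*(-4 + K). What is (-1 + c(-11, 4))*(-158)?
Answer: 158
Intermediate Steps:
(-1 + c(-11, 4))*(-158) = (-1 + 4*(-4 + 4))*(-158) = (-1 + 4*0)*(-158) = (-1 + 0)*(-158) = -1*(-158) = 158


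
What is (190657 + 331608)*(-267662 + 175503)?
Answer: -48131420135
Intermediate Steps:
(190657 + 331608)*(-267662 + 175503) = 522265*(-92159) = -48131420135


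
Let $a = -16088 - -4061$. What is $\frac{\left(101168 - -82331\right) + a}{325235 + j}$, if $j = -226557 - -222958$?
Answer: $\frac{6124}{11487} \approx 0.53312$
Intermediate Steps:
$a = -12027$ ($a = -16088 + 4061 = -12027$)
$j = -3599$ ($j = -226557 + 222958 = -3599$)
$\frac{\left(101168 - -82331\right) + a}{325235 + j} = \frac{\left(101168 - -82331\right) - 12027}{325235 - 3599} = \frac{\left(101168 + 82331\right) - 12027}{321636} = \left(183499 - 12027\right) \frac{1}{321636} = 171472 \cdot \frac{1}{321636} = \frac{6124}{11487}$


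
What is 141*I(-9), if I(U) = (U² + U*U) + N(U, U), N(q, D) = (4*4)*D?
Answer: 2538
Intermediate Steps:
N(q, D) = 16*D
I(U) = 2*U² + 16*U (I(U) = (U² + U*U) + 16*U = (U² + U²) + 16*U = 2*U² + 16*U)
141*I(-9) = 141*(2*(-9)*(8 - 9)) = 141*(2*(-9)*(-1)) = 141*18 = 2538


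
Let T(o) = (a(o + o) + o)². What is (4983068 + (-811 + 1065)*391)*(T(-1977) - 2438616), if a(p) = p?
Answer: 166387758861390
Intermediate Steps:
T(o) = 9*o² (T(o) = ((o + o) + o)² = (2*o + o)² = (3*o)² = 9*o²)
(4983068 + (-811 + 1065)*391)*(T(-1977) - 2438616) = (4983068 + (-811 + 1065)*391)*(9*(-1977)² - 2438616) = (4983068 + 254*391)*(9*3908529 - 2438616) = (4983068 + 99314)*(35176761 - 2438616) = 5082382*32738145 = 166387758861390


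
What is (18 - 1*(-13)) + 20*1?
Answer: 51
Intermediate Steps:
(18 - 1*(-13)) + 20*1 = (18 + 13) + 20 = 31 + 20 = 51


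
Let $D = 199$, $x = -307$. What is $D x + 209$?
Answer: $-60884$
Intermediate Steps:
$D x + 209 = 199 \left(-307\right) + 209 = -61093 + 209 = -60884$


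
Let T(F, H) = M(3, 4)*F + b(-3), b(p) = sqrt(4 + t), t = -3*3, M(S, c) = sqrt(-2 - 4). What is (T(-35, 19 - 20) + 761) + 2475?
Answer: 3236 + I*sqrt(5) - 35*I*sqrt(6) ≈ 3236.0 - 83.496*I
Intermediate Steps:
M(S, c) = I*sqrt(6) (M(S, c) = sqrt(-6) = I*sqrt(6))
t = -9
b(p) = I*sqrt(5) (b(p) = sqrt(4 - 9) = sqrt(-5) = I*sqrt(5))
T(F, H) = I*sqrt(5) + I*F*sqrt(6) (T(F, H) = (I*sqrt(6))*F + I*sqrt(5) = I*F*sqrt(6) + I*sqrt(5) = I*sqrt(5) + I*F*sqrt(6))
(T(-35, 19 - 20) + 761) + 2475 = (I*(sqrt(5) - 35*sqrt(6)) + 761) + 2475 = (761 + I*(sqrt(5) - 35*sqrt(6))) + 2475 = 3236 + I*(sqrt(5) - 35*sqrt(6))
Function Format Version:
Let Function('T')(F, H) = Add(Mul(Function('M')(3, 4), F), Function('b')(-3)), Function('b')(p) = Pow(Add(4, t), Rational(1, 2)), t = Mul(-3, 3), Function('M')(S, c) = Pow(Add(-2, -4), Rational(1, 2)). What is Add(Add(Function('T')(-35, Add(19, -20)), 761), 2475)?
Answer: Add(3236, Mul(I, Pow(5, Rational(1, 2))), Mul(-35, I, Pow(6, Rational(1, 2)))) ≈ Add(3236.0, Mul(-83.496, I))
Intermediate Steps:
Function('M')(S, c) = Mul(I, Pow(6, Rational(1, 2))) (Function('M')(S, c) = Pow(-6, Rational(1, 2)) = Mul(I, Pow(6, Rational(1, 2))))
t = -9
Function('b')(p) = Mul(I, Pow(5, Rational(1, 2))) (Function('b')(p) = Pow(Add(4, -9), Rational(1, 2)) = Pow(-5, Rational(1, 2)) = Mul(I, Pow(5, Rational(1, 2))))
Function('T')(F, H) = Add(Mul(I, Pow(5, Rational(1, 2))), Mul(I, F, Pow(6, Rational(1, 2)))) (Function('T')(F, H) = Add(Mul(Mul(I, Pow(6, Rational(1, 2))), F), Mul(I, Pow(5, Rational(1, 2)))) = Add(Mul(I, F, Pow(6, Rational(1, 2))), Mul(I, Pow(5, Rational(1, 2)))) = Add(Mul(I, Pow(5, Rational(1, 2))), Mul(I, F, Pow(6, Rational(1, 2)))))
Add(Add(Function('T')(-35, Add(19, -20)), 761), 2475) = Add(Add(Mul(I, Add(Pow(5, Rational(1, 2)), Mul(-35, Pow(6, Rational(1, 2))))), 761), 2475) = Add(Add(761, Mul(I, Add(Pow(5, Rational(1, 2)), Mul(-35, Pow(6, Rational(1, 2)))))), 2475) = Add(3236, Mul(I, Add(Pow(5, Rational(1, 2)), Mul(-35, Pow(6, Rational(1, 2))))))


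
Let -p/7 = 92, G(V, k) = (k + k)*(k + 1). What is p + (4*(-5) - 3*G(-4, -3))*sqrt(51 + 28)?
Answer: -644 - 56*sqrt(79) ≈ -1141.7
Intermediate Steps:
G(V, k) = 2*k*(1 + k) (G(V, k) = (2*k)*(1 + k) = 2*k*(1 + k))
p = -644 (p = -7*92 = -644)
p + (4*(-5) - 3*G(-4, -3))*sqrt(51 + 28) = -644 + (4*(-5) - 6*(-3)*(1 - 3))*sqrt(51 + 28) = -644 + (-20 - 6*(-3)*(-2))*sqrt(79) = -644 + (-20 - 3*12)*sqrt(79) = -644 + (-20 - 36)*sqrt(79) = -644 - 56*sqrt(79)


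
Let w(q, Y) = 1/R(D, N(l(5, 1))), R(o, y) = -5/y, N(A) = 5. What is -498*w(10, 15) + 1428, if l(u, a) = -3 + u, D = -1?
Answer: 1926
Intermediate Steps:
w(q, Y) = -1 (w(q, Y) = 1/(-5/5) = 1/(-5*⅕) = 1/(-1) = -1)
-498*w(10, 15) + 1428 = -498*(-1) + 1428 = 498 + 1428 = 1926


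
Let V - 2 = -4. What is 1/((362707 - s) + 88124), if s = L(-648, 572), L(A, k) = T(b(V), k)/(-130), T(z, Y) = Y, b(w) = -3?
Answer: 5/2254177 ≈ 2.2181e-6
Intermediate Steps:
V = -2 (V = 2 - 4 = -2)
L(A, k) = -k/130 (L(A, k) = k/(-130) = k*(-1/130) = -k/130)
s = -22/5 (s = -1/130*572 = -22/5 ≈ -4.4000)
1/((362707 - s) + 88124) = 1/((362707 - 1*(-22/5)) + 88124) = 1/((362707 + 22/5) + 88124) = 1/(1813557/5 + 88124) = 1/(2254177/5) = 5/2254177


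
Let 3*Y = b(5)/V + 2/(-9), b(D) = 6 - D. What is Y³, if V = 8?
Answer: -343/10077696 ≈ -3.4036e-5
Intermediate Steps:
Y = -7/216 (Y = ((6 - 1*5)/8 + 2/(-9))/3 = ((6 - 5)*(⅛) + 2*(-⅑))/3 = (1*(⅛) - 2/9)/3 = (⅛ - 2/9)/3 = (⅓)*(-7/72) = -7/216 ≈ -0.032407)
Y³ = (-7/216)³ = -343/10077696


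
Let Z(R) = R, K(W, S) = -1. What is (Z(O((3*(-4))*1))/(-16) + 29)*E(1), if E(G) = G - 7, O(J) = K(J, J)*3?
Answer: -1401/8 ≈ -175.13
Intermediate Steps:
O(J) = -3 (O(J) = -1*3 = -3)
E(G) = -7 + G
(Z(O((3*(-4))*1))/(-16) + 29)*E(1) = (-3/(-16) + 29)*(-7 + 1) = (-3*(-1/16) + 29)*(-6) = (3/16 + 29)*(-6) = (467/16)*(-6) = -1401/8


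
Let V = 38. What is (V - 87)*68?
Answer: -3332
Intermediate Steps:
(V - 87)*68 = (38 - 87)*68 = -49*68 = -3332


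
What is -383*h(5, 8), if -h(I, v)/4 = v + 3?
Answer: 16852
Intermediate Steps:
h(I, v) = -12 - 4*v (h(I, v) = -4*(v + 3) = -4*(3 + v) = -12 - 4*v)
-383*h(5, 8) = -383*(-12 - 4*8) = -383*(-12 - 32) = -383*(-44) = 16852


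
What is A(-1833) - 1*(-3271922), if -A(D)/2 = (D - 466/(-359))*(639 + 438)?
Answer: 7217408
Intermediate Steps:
A(D) = -2796 - 2154*D (A(D) = -2*(D - 466/(-359))*(639 + 438) = -2*(D - 466*(-1/359))*1077 = -2*(D + 466/359)*1077 = -2*(466/359 + D)*1077 = -2*(1398 + 1077*D) = -2796 - 2154*D)
A(-1833) - 1*(-3271922) = (-2796 - 2154*(-1833)) - 1*(-3271922) = (-2796 + 3948282) + 3271922 = 3945486 + 3271922 = 7217408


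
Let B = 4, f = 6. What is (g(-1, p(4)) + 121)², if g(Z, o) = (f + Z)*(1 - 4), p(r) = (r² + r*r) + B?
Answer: 11236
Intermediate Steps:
p(r) = 4 + 2*r² (p(r) = (r² + r*r) + 4 = (r² + r²) + 4 = 2*r² + 4 = 4 + 2*r²)
g(Z, o) = -18 - 3*Z (g(Z, o) = (6 + Z)*(1 - 4) = (6 + Z)*(-3) = -18 - 3*Z)
(g(-1, p(4)) + 121)² = ((-18 - 3*(-1)) + 121)² = ((-18 + 3) + 121)² = (-15 + 121)² = 106² = 11236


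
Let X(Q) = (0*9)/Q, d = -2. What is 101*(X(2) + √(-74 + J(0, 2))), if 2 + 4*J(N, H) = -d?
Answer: 101*I*√74 ≈ 868.83*I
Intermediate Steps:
J(N, H) = 0 (J(N, H) = -½ + (-1*(-2))/4 = -½ + (¼)*2 = -½ + ½ = 0)
X(Q) = 0 (X(Q) = 0/Q = 0)
101*(X(2) + √(-74 + J(0, 2))) = 101*(0 + √(-74 + 0)) = 101*(0 + √(-74)) = 101*(0 + I*√74) = 101*(I*√74) = 101*I*√74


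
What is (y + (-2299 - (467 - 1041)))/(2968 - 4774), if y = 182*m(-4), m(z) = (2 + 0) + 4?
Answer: 211/602 ≈ 0.35050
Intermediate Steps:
m(z) = 6 (m(z) = 2 + 4 = 6)
y = 1092 (y = 182*6 = 1092)
(y + (-2299 - (467 - 1041)))/(2968 - 4774) = (1092 + (-2299 - (467 - 1041)))/(2968 - 4774) = (1092 + (-2299 - 1*(-574)))/(-1806) = (1092 + (-2299 + 574))*(-1/1806) = (1092 - 1725)*(-1/1806) = -633*(-1/1806) = 211/602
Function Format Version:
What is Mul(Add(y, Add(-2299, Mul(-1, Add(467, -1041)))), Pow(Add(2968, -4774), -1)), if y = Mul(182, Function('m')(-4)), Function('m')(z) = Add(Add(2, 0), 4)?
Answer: Rational(211, 602) ≈ 0.35050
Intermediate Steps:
Function('m')(z) = 6 (Function('m')(z) = Add(2, 4) = 6)
y = 1092 (y = Mul(182, 6) = 1092)
Mul(Add(y, Add(-2299, Mul(-1, Add(467, -1041)))), Pow(Add(2968, -4774), -1)) = Mul(Add(1092, Add(-2299, Mul(-1, Add(467, -1041)))), Pow(Add(2968, -4774), -1)) = Mul(Add(1092, Add(-2299, Mul(-1, -574))), Pow(-1806, -1)) = Mul(Add(1092, Add(-2299, 574)), Rational(-1, 1806)) = Mul(Add(1092, -1725), Rational(-1, 1806)) = Mul(-633, Rational(-1, 1806)) = Rational(211, 602)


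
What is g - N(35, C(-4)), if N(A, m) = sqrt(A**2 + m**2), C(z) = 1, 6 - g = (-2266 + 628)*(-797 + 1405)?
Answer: 995910 - sqrt(1226) ≈ 9.9588e+5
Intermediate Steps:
g = 995910 (g = 6 - (-2266 + 628)*(-797 + 1405) = 6 - (-1638)*608 = 6 - 1*(-995904) = 6 + 995904 = 995910)
g - N(35, C(-4)) = 995910 - sqrt(35**2 + 1**2) = 995910 - sqrt(1225 + 1) = 995910 - sqrt(1226)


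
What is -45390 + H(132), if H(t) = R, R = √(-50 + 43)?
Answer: -45390 + I*√7 ≈ -45390.0 + 2.6458*I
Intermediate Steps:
R = I*√7 (R = √(-7) = I*√7 ≈ 2.6458*I)
H(t) = I*√7
-45390 + H(132) = -45390 + I*√7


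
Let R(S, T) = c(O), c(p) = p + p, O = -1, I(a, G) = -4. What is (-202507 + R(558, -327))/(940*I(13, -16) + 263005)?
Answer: -22501/28805 ≈ -0.78115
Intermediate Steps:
c(p) = 2*p
R(S, T) = -2 (R(S, T) = 2*(-1) = -2)
(-202507 + R(558, -327))/(940*I(13, -16) + 263005) = (-202507 - 2)/(940*(-4) + 263005) = -202509/(-3760 + 263005) = -202509/259245 = -202509*1/259245 = -22501/28805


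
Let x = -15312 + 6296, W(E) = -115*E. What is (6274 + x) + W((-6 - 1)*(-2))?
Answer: -4352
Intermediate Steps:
x = -9016
(6274 + x) + W((-6 - 1)*(-2)) = (6274 - 9016) - 115*(-6 - 1)*(-2) = -2742 - (-805)*(-2) = -2742 - 115*14 = -2742 - 1610 = -4352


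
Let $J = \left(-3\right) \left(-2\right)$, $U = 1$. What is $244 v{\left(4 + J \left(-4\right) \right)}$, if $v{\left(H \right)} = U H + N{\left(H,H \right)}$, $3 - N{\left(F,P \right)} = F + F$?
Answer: $5612$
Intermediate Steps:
$N{\left(F,P \right)} = 3 - 2 F$ ($N{\left(F,P \right)} = 3 - \left(F + F\right) = 3 - 2 F$)
$J = 6$
$v{\left(H \right)} = 3 - H$ ($v{\left(H \right)} = 1 H - \left(-3 + 2 H\right) = H - \left(-3 + 2 H\right) = 3 - H$)
$244 v{\left(4 + J \left(-4\right) \right)} = 244 \left(3 - \left(4 + 6 \left(-4\right)\right)\right) = 244 \left(3 - \left(4 - 24\right)\right) = 244 \left(3 - -20\right) = 244 \left(3 + 20\right) = 244 \cdot 23 = 5612$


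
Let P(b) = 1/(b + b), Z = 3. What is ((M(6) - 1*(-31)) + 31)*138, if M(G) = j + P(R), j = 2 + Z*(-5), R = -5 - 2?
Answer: 47265/7 ≈ 6752.1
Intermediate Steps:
R = -7
P(b) = 1/(2*b)
j = -13 (j = 2 + 3*(-5) = 2 - 15 = -13)
M(G) = -183/14 (M(G) = -13 + (1/2)/(-7) = -13 + (1/2)*(-1/7) = -13 - 1/14 = -183/14)
((M(6) - 1*(-31)) + 31)*138 = ((-183/14 - 1*(-31)) + 31)*138 = ((-183/14 + 31) + 31)*138 = (251/14 + 31)*138 = (685/14)*138 = 47265/7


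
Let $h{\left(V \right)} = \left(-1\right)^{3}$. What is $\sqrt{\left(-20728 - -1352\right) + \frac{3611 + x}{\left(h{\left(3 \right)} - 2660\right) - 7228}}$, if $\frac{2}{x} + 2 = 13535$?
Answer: $\frac{i \sqrt{2868004691266711269}}{12166167} \approx 139.2 i$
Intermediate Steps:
$x = \frac{2}{13533}$ ($x = \frac{2}{-2 + 13535} = \frac{2}{13533} \approx 0.00014779$)
$h{\left(V \right)} = -1$
$\sqrt{\left(-20728 - -1352\right) + \frac{3611 + x}{\left(h{\left(3 \right)} - 2660\right) - 7228}} = \sqrt{\left(-20728 - -1352\right) + \frac{3611 + \frac{2}{13533}}{\left(-1 - 2660\right) - 7228}} = \sqrt{\left(-20728 + 1352\right) + \frac{48867665}{13533 \left(\left(-1 - 2660\right) - 7228\right)}} = \sqrt{-19376 + \frac{48867665}{13533 \left(-2661 - 7228\right)}} = \sqrt{-19376 + \frac{48867665}{13533 \left(-9889\right)}} = \sqrt{-19376 + \frac{48867665}{13533} \left(- \frac{1}{9889}\right)} = \sqrt{-19376 - \frac{4442515}{12166167}} = \sqrt{- \frac{235736094307}{12166167}} = \frac{i \sqrt{2868004691266711269}}{12166167}$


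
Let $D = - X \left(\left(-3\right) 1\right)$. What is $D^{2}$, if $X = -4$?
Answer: $144$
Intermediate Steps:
$D = -12$ ($D = \left(-1\right) \left(-4\right) \left(\left(-3\right) 1\right) = 4 \left(-3\right) = -12$)
$D^{2} = \left(-12\right)^{2} = 144$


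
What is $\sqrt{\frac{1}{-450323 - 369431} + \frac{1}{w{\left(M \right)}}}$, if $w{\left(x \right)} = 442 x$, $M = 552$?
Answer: $\frac{\sqrt{10646999791545}}{1923142884} \approx 0.0016967$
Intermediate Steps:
$\sqrt{\frac{1}{-450323 - 369431} + \frac{1}{w{\left(M \right)}}} = \sqrt{\frac{1}{-450323 - 369431} + \frac{1}{442 \cdot 552}} = \sqrt{\frac{1}{-819754} + \frac{1}{243984}} = \sqrt{- \frac{1}{819754} + \frac{1}{243984}} = \sqrt{\frac{22145}{7692571536}} = \frac{\sqrt{10646999791545}}{1923142884}$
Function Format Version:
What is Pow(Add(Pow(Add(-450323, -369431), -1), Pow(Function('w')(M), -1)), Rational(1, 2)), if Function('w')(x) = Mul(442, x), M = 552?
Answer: Mul(Rational(1, 1923142884), Pow(10646999791545, Rational(1, 2))) ≈ 0.0016967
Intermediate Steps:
Pow(Add(Pow(Add(-450323, -369431), -1), Pow(Function('w')(M), -1)), Rational(1, 2)) = Pow(Add(Pow(Add(-450323, -369431), -1), Pow(Mul(442, 552), -1)), Rational(1, 2)) = Pow(Add(Pow(-819754, -1), Pow(243984, -1)), Rational(1, 2)) = Pow(Add(Rational(-1, 819754), Rational(1, 243984)), Rational(1, 2)) = Pow(Rational(22145, 7692571536), Rational(1, 2)) = Mul(Rational(1, 1923142884), Pow(10646999791545, Rational(1, 2)))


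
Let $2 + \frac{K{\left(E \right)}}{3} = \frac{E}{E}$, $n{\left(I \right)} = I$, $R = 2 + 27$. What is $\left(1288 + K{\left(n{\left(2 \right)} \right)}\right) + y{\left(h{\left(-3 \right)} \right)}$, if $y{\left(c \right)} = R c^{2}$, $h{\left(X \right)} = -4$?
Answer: $1749$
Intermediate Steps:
$R = 29$
$K{\left(E \right)} = -3$ ($K{\left(E \right)} = -6 + 3 \frac{E}{E} = -6 + 3 \cdot 1 = -6 + 3 = -3$)
$y{\left(c \right)} = 29 c^{2}$
$\left(1288 + K{\left(n{\left(2 \right)} \right)}\right) + y{\left(h{\left(-3 \right)} \right)} = \left(1288 - 3\right) + 29 \left(-4\right)^{2} = 1285 + 29 \cdot 16 = 1285 + 464 = 1749$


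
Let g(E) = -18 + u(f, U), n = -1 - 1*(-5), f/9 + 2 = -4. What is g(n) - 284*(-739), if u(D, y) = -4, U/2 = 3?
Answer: 209854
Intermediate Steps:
f = -54 (f = -18 + 9*(-4) = -18 - 36 = -54)
U = 6 (U = 2*3 = 6)
n = 4 (n = -1 + 5 = 4)
g(E) = -22 (g(E) = -18 - 4 = -22)
g(n) - 284*(-739) = -22 - 284*(-739) = -22 + 209876 = 209854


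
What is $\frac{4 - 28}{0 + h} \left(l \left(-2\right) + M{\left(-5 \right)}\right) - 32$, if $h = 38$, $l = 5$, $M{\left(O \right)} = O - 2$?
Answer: $- \frac{404}{19} \approx -21.263$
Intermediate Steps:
$M{\left(O \right)} = -2 + O$ ($M{\left(O \right)} = O - 2 = -2 + O$)
$\frac{4 - 28}{0 + h} \left(l \left(-2\right) + M{\left(-5 \right)}\right) - 32 = \frac{4 - 28}{0 + 38} \left(5 \left(-2\right) - 7\right) - 32 = - \frac{24}{38} \left(-10 - 7\right) - 32 = \left(-24\right) \frac{1}{38} \left(-17\right) - 32 = \left(- \frac{12}{19}\right) \left(-17\right) - 32 = \frac{204}{19} - 32 = - \frac{404}{19}$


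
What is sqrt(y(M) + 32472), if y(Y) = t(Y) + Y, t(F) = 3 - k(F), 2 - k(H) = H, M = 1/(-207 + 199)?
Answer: sqrt(129891)/2 ≈ 180.20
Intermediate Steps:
M = -1/8 (M = 1/(-8) = -1/8 ≈ -0.12500)
k(H) = 2 - H
t(F) = 1 + F (t(F) = 3 - (2 - F) = 3 + (-2 + F) = 1 + F)
y(Y) = 1 + 2*Y (y(Y) = (1 + Y) + Y = 1 + 2*Y)
sqrt(y(M) + 32472) = sqrt((1 + 2*(-1/8)) + 32472) = sqrt((1 - 1/4) + 32472) = sqrt(3/4 + 32472) = sqrt(129891/4) = sqrt(129891)/2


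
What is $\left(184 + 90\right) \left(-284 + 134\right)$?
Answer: $-41100$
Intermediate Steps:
$\left(184 + 90\right) \left(-284 + 134\right) = 274 \left(-150\right) = -41100$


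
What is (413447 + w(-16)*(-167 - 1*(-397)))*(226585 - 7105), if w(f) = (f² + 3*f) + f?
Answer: 100435584360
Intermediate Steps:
w(f) = f² + 4*f
(413447 + w(-16)*(-167 - 1*(-397)))*(226585 - 7105) = (413447 + (-16*(4 - 16))*(-167 - 1*(-397)))*(226585 - 7105) = (413447 + (-16*(-12))*(-167 + 397))*219480 = (413447 + 192*230)*219480 = (413447 + 44160)*219480 = 457607*219480 = 100435584360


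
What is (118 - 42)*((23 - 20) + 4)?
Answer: 532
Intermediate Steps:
(118 - 42)*((23 - 20) + 4) = 76*(3 + 4) = 76*7 = 532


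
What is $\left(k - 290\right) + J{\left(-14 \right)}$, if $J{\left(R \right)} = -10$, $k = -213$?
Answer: $-513$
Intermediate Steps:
$\left(k - 290\right) + J{\left(-14 \right)} = \left(-213 - 290\right) - 10 = -503 - 10 = -513$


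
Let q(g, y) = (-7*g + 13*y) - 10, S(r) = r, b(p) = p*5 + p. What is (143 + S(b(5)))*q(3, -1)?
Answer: -7612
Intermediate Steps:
b(p) = 6*p (b(p) = 5*p + p = 6*p)
q(g, y) = -10 - 7*g + 13*y
(143 + S(b(5)))*q(3, -1) = (143 + 6*5)*(-10 - 7*3 + 13*(-1)) = (143 + 30)*(-10 - 21 - 13) = 173*(-44) = -7612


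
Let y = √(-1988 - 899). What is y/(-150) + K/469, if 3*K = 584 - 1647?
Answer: -1063/1407 - I*√2887/150 ≈ -0.75551 - 0.35821*I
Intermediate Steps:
y = I*√2887 (y = √(-2887) = I*√2887 ≈ 53.731*I)
K = -1063/3 (K = (584 - 1647)/3 = (⅓)*(-1063) = -1063/3 ≈ -354.33)
y/(-150) + K/469 = (I*√2887)/(-150) - 1063/3/469 = (I*√2887)*(-1/150) - 1063/3*1/469 = -I*√2887/150 - 1063/1407 = -1063/1407 - I*√2887/150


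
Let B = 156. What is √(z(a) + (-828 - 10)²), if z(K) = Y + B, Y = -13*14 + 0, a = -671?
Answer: √702218 ≈ 837.98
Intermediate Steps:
Y = -182 (Y = -182 + 0 = -182)
z(K) = -26 (z(K) = -182 + 156 = -26)
√(z(a) + (-828 - 10)²) = √(-26 + (-828 - 10)²) = √(-26 + (-838)²) = √(-26 + 702244) = √702218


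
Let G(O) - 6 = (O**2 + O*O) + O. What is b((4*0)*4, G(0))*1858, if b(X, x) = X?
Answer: 0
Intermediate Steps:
G(O) = 6 + O + 2*O**2 (G(O) = 6 + ((O**2 + O*O) + O) = 6 + ((O**2 + O**2) + O) = 6 + (2*O**2 + O) = 6 + (O + 2*O**2) = 6 + O + 2*O**2)
b((4*0)*4, G(0))*1858 = ((4*0)*4)*1858 = (0*4)*1858 = 0*1858 = 0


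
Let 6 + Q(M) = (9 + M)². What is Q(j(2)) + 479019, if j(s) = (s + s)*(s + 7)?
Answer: 481038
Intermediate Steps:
j(s) = 2*s*(7 + s) (j(s) = (2*s)*(7 + s) = 2*s*(7 + s))
Q(M) = -6 + (9 + M)²
Q(j(2)) + 479019 = (-6 + (9 + 2*2*(7 + 2))²) + 479019 = (-6 + (9 + 2*2*9)²) + 479019 = (-6 + (9 + 36)²) + 479019 = (-6 + 45²) + 479019 = (-6 + 2025) + 479019 = 2019 + 479019 = 481038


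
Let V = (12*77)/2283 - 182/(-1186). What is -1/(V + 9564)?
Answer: -451273/4316226867 ≈ -0.00010455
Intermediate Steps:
V = 251895/451273 (V = 924*(1/2283) - 182*(-1/1186) = 308/761 + 91/593 = 251895/451273 ≈ 0.55819)
-1/(V + 9564) = -1/(251895/451273 + 9564) = -1/4316226867/451273 = -1*451273/4316226867 = -451273/4316226867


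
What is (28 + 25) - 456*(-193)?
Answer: 88061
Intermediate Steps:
(28 + 25) - 456*(-193) = 53 + 88008 = 88061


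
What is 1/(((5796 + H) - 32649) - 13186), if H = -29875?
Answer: -1/69914 ≈ -1.4303e-5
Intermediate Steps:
1/(((5796 + H) - 32649) - 13186) = 1/(((5796 - 29875) - 32649) - 13186) = 1/((-24079 - 32649) - 13186) = 1/(-56728 - 13186) = 1/(-69914) = -1/69914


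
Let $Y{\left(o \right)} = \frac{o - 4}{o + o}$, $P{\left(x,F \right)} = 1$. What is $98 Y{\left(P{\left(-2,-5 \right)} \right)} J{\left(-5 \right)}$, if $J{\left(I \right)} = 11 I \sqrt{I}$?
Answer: $8085 i \sqrt{5} \approx 18079.0 i$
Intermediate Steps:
$Y{\left(o \right)} = \frac{-4 + o}{2 o}$
$J{\left(I \right)} = 11 I^{\frac{3}{2}}$
$98 Y{\left(P{\left(-2,-5 \right)} \right)} J{\left(-5 \right)} = 98 \frac{-4 + 1}{2 \cdot 1} \cdot 11 \left(-5\right)^{\frac{3}{2}} = 98 \cdot \frac{1}{2} \cdot 1 \left(-3\right) 11 \left(- 5 i \sqrt{5}\right) = 98 \left(- \frac{3}{2}\right) \left(- 55 i \sqrt{5}\right) = - 147 \left(- 55 i \sqrt{5}\right) = 8085 i \sqrt{5}$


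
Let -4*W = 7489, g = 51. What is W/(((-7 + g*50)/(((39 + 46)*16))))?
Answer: -2546260/2543 ≈ -1001.3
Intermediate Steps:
W = -7489/4 (W = -¼*7489 = -7489/4 ≈ -1872.3)
W/(((-7 + g*50)/(((39 + 46)*16)))) = -7489*16*(39 + 46)/(-7 + 51*50)/4 = -7489*1360/(-7 + 2550)/4 = -7489/(4*(2543/1360)) = -7489/(4*(2543*(1/1360))) = -7489/(4*2543/1360) = -7489/4*1360/2543 = -2546260/2543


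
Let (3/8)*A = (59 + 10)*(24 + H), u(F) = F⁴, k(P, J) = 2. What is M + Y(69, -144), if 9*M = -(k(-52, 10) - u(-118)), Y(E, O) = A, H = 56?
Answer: 194010254/9 ≈ 2.1557e+7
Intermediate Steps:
A = 14720 (A = 8*((59 + 10)*(24 + 56))/3 = 8*(69*80)/3 = (8/3)*5520 = 14720)
Y(E, O) = 14720
M = 193877774/9 (M = (-(2 - 1*(-118)⁴))/9 = (-(2 - 1*193877776))/9 = (-(2 - 193877776))/9 = (-1*(-193877774))/9 = (⅑)*193877774 = 193877774/9 ≈ 2.1542e+7)
M + Y(69, -144) = 193877774/9 + 14720 = 194010254/9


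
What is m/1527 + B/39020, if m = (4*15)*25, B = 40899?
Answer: 40327591/19861180 ≈ 2.0305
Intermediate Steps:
m = 1500 (m = 60*25 = 1500)
m/1527 + B/39020 = 1500/1527 + 40899/39020 = 1500*(1/1527) + 40899*(1/39020) = 500/509 + 40899/39020 = 40327591/19861180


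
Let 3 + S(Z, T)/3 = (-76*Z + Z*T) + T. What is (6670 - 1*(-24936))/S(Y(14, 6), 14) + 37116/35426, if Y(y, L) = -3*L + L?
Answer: 601870948/40119945 ≈ 15.002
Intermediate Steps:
Y(y, L) = -2*L
S(Z, T) = -9 - 228*Z + 3*T + 3*T*Z (S(Z, T) = -9 + 3*((-76*Z + Z*T) + T) = -9 + 3*((-76*Z + T*Z) + T) = -9 + 3*(T - 76*Z + T*Z) = -9 + (-228*Z + 3*T + 3*T*Z) = -9 - 228*Z + 3*T + 3*T*Z)
(6670 - 1*(-24936))/S(Y(14, 6), 14) + 37116/35426 = (6670 - 1*(-24936))/(-9 - (-456)*6 + 3*14 + 3*14*(-2*6)) + 37116/35426 = (6670 + 24936)/(-9 - 228*(-12) + 42 + 3*14*(-12)) + 37116*(1/35426) = 31606/(-9 + 2736 + 42 - 504) + 18558/17713 = 31606/2265 + 18558/17713 = 601870948/40119945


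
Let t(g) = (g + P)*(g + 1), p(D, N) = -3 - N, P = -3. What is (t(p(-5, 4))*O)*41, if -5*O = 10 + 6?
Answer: -7872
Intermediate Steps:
O = -16/5 (O = -(10 + 6)/5 = -⅕*16 = -16/5 ≈ -3.2000)
t(g) = (1 + g)*(-3 + g) (t(g) = (g - 3)*(g + 1) = (-3 + g)*(1 + g) = (1 + g)*(-3 + g))
(t(p(-5, 4))*O)*41 = ((-3 + (-3 - 1*4)² - 2*(-3 - 1*4))*(-16/5))*41 = ((-3 + (-3 - 4)² - 2*(-3 - 4))*(-16/5))*41 = ((-3 + (-7)² - 2*(-7))*(-16/5))*41 = ((-3 + 49 + 14)*(-16/5))*41 = (60*(-16/5))*41 = -192*41 = -7872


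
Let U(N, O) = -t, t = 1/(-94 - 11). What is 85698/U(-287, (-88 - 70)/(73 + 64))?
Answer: 8998290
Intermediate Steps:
t = -1/105 (t = 1/(-105) = -1/105 ≈ -0.0095238)
U(N, O) = 1/105 (U(N, O) = -1*(-1/105) = 1/105)
85698/U(-287, (-88 - 70)/(73 + 64)) = 85698/(1/105) = 85698*105 = 8998290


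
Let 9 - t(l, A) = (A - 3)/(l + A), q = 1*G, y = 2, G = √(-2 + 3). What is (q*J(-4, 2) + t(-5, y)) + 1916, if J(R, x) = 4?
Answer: 5786/3 ≈ 1928.7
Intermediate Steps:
G = 1 (G = √1 = 1)
q = 1 (q = 1*1 = 1)
t(l, A) = 9 - (-3 + A)/(A + l) (t(l, A) = 9 - (A - 3)/(l + A) = 9 - (-3 + A)/(A + l))
(q*J(-4, 2) + t(-5, y)) + 1916 = (1*4 + (3 + 8*2 + 9*(-5))/(2 - 5)) + 1916 = (4 + (3 + 16 - 45)/(-3)) + 1916 = (4 - ⅓*(-26)) + 1916 = (4 + 26/3) + 1916 = 38/3 + 1916 = 5786/3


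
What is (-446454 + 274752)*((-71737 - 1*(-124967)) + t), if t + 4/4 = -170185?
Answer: 20081579112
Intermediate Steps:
t = -170186 (t = -1 - 170185 = -170186)
(-446454 + 274752)*((-71737 - 1*(-124967)) + t) = (-446454 + 274752)*((-71737 - 1*(-124967)) - 170186) = -171702*((-71737 + 124967) - 170186) = -171702*(53230 - 170186) = -171702*(-116956) = 20081579112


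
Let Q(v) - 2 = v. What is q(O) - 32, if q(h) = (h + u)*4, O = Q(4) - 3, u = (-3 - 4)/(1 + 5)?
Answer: -74/3 ≈ -24.667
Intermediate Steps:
Q(v) = 2 + v
u = -7/6 ≈ -1.1667
O = 3 (O = (2 + 4) - 3 = 6 - 3 = 3)
q(h) = -14/3 + 4*h (q(h) = (h - 7/6)*4 = (-7/6 + h)*4 = -14/3 + 4*h)
q(O) - 32 = (-14/3 + 4*3) - 32 = (-14/3 + 12) - 32 = 22/3 - 32 = -74/3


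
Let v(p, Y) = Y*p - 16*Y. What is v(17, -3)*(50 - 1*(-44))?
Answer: -282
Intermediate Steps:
v(p, Y) = -16*Y + Y*p
v(17, -3)*(50 - 1*(-44)) = (-3*(-16 + 17))*(50 - 1*(-44)) = (-3*1)*(50 + 44) = -3*94 = -282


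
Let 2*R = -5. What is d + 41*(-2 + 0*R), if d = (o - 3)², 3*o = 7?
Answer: -734/9 ≈ -81.556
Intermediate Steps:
o = 7/3 (o = (⅓)*7 = 7/3 ≈ 2.3333)
R = -5/2 (R = (½)*(-5) = -5/2 ≈ -2.5000)
d = 4/9 (d = (7/3 - 3)² = (-⅔)² = 4/9 ≈ 0.44444)
d + 41*(-2 + 0*R) = 4/9 + 41*(-2 + 0*(-5/2)) = 4/9 + 41*(-2 + 0) = 4/9 + 41*(-2) = 4/9 - 82 = -734/9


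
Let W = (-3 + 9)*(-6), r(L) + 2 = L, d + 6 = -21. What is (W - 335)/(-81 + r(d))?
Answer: 371/110 ≈ 3.3727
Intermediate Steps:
d = -27 (d = -6 - 21 = -27)
r(L) = -2 + L
W = -36 (W = 6*(-6) = -36)
(W - 335)/(-81 + r(d)) = (-36 - 335)/(-81 + (-2 - 27)) = -371/(-81 - 29) = -371/(-110) = -371*(-1/110) = 371/110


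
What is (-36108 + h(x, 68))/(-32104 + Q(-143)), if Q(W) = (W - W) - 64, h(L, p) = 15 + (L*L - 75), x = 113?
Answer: 23399/32168 ≈ 0.72740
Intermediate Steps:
h(L, p) = -60 + L**2 (h(L, p) = 15 + (L**2 - 75) = 15 + (-75 + L**2) = -60 + L**2)
Q(W) = -64 (Q(W) = 0 - 64 = -64)
(-36108 + h(x, 68))/(-32104 + Q(-143)) = (-36108 + (-60 + 113**2))/(-32104 - 64) = (-36108 + (-60 + 12769))/(-32168) = (-36108 + 12709)*(-1/32168) = -23399*(-1/32168) = 23399/32168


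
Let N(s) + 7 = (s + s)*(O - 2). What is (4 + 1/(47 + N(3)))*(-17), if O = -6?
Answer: -527/8 ≈ -65.875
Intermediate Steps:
N(s) = -7 - 16*s (N(s) = -7 + (s + s)*(-6 - 2) = -7 + (2*s)*(-8) = -7 - 16*s)
(4 + 1/(47 + N(3)))*(-17) = (4 + 1/(47 + (-7 - 16*3)))*(-17) = (4 + 1/(47 + (-7 - 48)))*(-17) = (4 + 1/(47 - 55))*(-17) = (4 + 1/(-8))*(-17) = (4 - 1/8)*(-17) = (31/8)*(-17) = -527/8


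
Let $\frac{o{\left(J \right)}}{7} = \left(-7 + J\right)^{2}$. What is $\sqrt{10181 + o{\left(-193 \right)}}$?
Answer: $\sqrt{290181} \approx 538.68$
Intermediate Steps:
$o{\left(J \right)} = 7 \left(-7 + J\right)^{2}$
$\sqrt{10181 + o{\left(-193 \right)}} = \sqrt{10181 + 7 \left(-7 - 193\right)^{2}} = \sqrt{10181 + 7 \left(-200\right)^{2}} = \sqrt{10181 + 7 \cdot 40000} = \sqrt{10181 + 280000} = \sqrt{290181}$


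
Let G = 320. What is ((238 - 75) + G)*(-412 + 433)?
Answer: 10143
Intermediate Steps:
((238 - 75) + G)*(-412 + 433) = ((238 - 75) + 320)*(-412 + 433) = (163 + 320)*21 = 483*21 = 10143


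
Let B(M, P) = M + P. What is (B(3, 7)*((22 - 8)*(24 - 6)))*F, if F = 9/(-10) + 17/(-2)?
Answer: -23688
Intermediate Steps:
F = -47/5 (F = 9*(-1/10) + 17*(-1/2) = -9/10 - 17/2 = -47/5 ≈ -9.4000)
(B(3, 7)*((22 - 8)*(24 - 6)))*F = ((3 + 7)*((22 - 8)*(24 - 6)))*(-47/5) = (10*(14*18))*(-47/5) = (10*252)*(-47/5) = 2520*(-47/5) = -23688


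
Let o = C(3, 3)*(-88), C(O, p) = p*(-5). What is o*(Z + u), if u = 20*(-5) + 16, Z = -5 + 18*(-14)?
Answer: -450120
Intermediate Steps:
C(O, p) = -5*p
o = 1320 (o = -5*3*(-88) = -15*(-88) = 1320)
Z = -257 (Z = -5 - 252 = -257)
u = -84 (u = -100 + 16 = -84)
o*(Z + u) = 1320*(-257 - 84) = 1320*(-341) = -450120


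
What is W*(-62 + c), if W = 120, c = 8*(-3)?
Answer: -10320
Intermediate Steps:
c = -24
W*(-62 + c) = 120*(-62 - 24) = 120*(-86) = -10320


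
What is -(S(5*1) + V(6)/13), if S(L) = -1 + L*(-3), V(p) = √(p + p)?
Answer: 16 - 2*√3/13 ≈ 15.734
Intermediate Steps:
V(p) = √2*√p (V(p) = √(2*p) = √2*√p)
S(L) = -1 - 3*L
-(S(5*1) + V(6)/13) = -((-1 - 15) + (√2*√6)/13) = -((-1 - 3*5) + (2*√3)*(1/13)) = -((-1 - 15) + 2*√3/13) = -(-16 + 2*√3/13) = 16 - 2*√3/13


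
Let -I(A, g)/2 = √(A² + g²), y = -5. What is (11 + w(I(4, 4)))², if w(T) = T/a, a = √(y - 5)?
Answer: 541/5 + 176*I*√5/5 ≈ 108.2 + 78.71*I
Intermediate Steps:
a = I*√10 (a = √(-5 - 5) = √(-10) = I*√10 ≈ 3.1623*I)
I(A, g) = -2*√(A² + g²)
w(T) = -I*T*√10/10 (w(T) = T/((I*√10)) = T*(-I*√10/10) = -I*T*√10/10)
(11 + w(I(4, 4)))² = (11 - I*(-2*√(4² + 4²))*√10/10)² = (11 - I*(-2*√(16 + 16))*√10/10)² = (11 - I*(-8*√2)*√10/10)² = (11 + 8*I*√5/5)²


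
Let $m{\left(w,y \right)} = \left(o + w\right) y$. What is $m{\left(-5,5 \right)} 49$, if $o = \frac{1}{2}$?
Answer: $- \frac{2205}{2} \approx -1102.5$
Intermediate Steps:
$o = \frac{1}{2} \approx 0.5$
$m{\left(w,y \right)} = y \left(\frac{1}{2} + w\right)$ ($m{\left(w,y \right)} = \left(\frac{1}{2} + w\right) y = y \left(\frac{1}{2} + w\right)$)
$m{\left(-5,5 \right)} 49 = 5 \left(\frac{1}{2} - 5\right) 49 = 5 \left(- \frac{9}{2}\right) 49 = \left(- \frac{45}{2}\right) 49 = - \frac{2205}{2}$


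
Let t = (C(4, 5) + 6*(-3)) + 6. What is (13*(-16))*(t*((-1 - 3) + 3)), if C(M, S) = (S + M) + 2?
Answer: -208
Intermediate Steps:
C(M, S) = 2 + M + S (C(M, S) = (M + S) + 2 = 2 + M + S)
t = -1 (t = ((2 + 4 + 5) + 6*(-3)) + 6 = (11 - 18) + 6 = -7 + 6 = -1)
(13*(-16))*(t*((-1 - 3) + 3)) = (13*(-16))*(-((-1 - 3) + 3)) = -(-208)*(-4 + 3) = -(-208)*(-1) = -208*1 = -208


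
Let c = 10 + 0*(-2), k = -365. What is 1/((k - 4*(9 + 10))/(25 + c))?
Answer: -5/63 ≈ -0.079365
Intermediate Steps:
c = 10 (c = 10 + 0 = 10)
1/((k - 4*(9 + 10))/(25 + c)) = 1/((-365 - 4*(9 + 10))/(25 + 10)) = 1/((-365 - 4*19)/35) = 1/((-365 - 76)*(1/35)) = 1/(-441*1/35) = 1/(-63/5) = -5/63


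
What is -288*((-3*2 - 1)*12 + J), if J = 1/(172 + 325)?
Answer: 12023136/497 ≈ 24191.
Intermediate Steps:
J = 1/497 ≈ 0.0020121
-288*((-3*2 - 1)*12 + J) = -288*((-3*2 - 1)*12 + 1/497) = -288*((-6 - 1)*12 + 1/497) = -288*(-7*12 + 1/497) = -288*(-84 + 1/497) = -288*(-41747/497) = 12023136/497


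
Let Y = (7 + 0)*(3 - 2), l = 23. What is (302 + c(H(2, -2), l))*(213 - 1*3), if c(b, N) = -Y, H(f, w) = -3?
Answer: 61950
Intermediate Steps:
Y = 7 (Y = 7*1 = 7)
c(b, N) = -7 (c(b, N) = -1*7 = -7)
(302 + c(H(2, -2), l))*(213 - 1*3) = (302 - 7)*(213 - 1*3) = 295*(213 - 3) = 295*210 = 61950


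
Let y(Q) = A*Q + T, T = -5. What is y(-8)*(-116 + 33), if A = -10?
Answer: -6225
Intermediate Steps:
y(Q) = -5 - 10*Q (y(Q) = -10*Q - 5 = -5 - 10*Q)
y(-8)*(-116 + 33) = (-5 - 10*(-8))*(-116 + 33) = (-5 + 80)*(-83) = 75*(-83) = -6225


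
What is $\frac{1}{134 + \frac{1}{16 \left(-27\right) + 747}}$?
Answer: $\frac{315}{42211} \approx 0.0074625$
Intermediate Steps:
$\frac{1}{134 + \frac{1}{16 \left(-27\right) + 747}} = \frac{1}{134 + \frac{1}{-432 + 747}} = \frac{1}{134 + \frac{1}{315}} = \frac{1}{\frac{42211}{315}} = \frac{315}{42211}$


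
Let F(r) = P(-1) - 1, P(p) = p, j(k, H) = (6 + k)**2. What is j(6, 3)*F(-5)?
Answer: -288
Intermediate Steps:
F(r) = -2 (F(r) = -1 - 1 = -2)
j(6, 3)*F(-5) = (6 + 6)**2*(-2) = 12**2*(-2) = 144*(-2) = -288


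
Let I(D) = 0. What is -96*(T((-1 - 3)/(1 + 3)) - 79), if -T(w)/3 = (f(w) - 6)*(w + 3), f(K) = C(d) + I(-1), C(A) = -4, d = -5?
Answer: 1824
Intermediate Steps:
f(K) = -4 (f(K) = -4 + 0 = -4)
T(w) = 90 + 30*w (T(w) = -3*(-4 - 6)*(w + 3) = -(-30)*(3 + w) = -3*(-30 - 10*w) = 90 + 30*w)
-96*(T((-1 - 3)/(1 + 3)) - 79) = -96*((90 + 30*((-1 - 3)/(1 + 3))) - 79) = -96*((90 + 30*(-4/4)) - 79) = -96*((90 + 30*(-4*1/4)) - 79) = -96*((90 + 30*(-1)) - 79) = -96*((90 - 30) - 79) = -96*(60 - 79) = -96*(-19) = 1824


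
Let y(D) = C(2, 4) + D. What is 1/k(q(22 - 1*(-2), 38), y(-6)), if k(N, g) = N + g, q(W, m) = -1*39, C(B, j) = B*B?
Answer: -1/41 ≈ -0.024390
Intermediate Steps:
C(B, j) = B²
q(W, m) = -39
y(D) = 4 + D (y(D) = 2² + D = 4 + D)
1/k(q(22 - 1*(-2), 38), y(-6)) = 1/(-39 + (4 - 6)) = 1/(-39 - 2) = 1/(-41) = -1/41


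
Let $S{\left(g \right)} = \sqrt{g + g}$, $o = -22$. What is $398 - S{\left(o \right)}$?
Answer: $398 - 2 i \sqrt{11} \approx 398.0 - 6.6332 i$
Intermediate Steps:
$S{\left(g \right)} = \sqrt{2} \sqrt{g}$ ($S{\left(g \right)} = \sqrt{2 g} = \sqrt{2} \sqrt{g}$)
$398 - S{\left(o \right)} = 398 - \sqrt{2} \sqrt{-22} = 398 - \sqrt{2} i \sqrt{22} = 398 - 2 i \sqrt{11}$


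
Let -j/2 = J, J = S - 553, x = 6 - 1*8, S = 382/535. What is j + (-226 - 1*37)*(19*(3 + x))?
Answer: -2082449/535 ≈ -3892.4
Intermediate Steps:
S = 382/535 (S = 382*(1/535) = 382/535 ≈ 0.71402)
x = -2 (x = 6 - 8 = -2)
J = -295473/535 (J = 382/535 - 553 = -295473/535 ≈ -552.29)
j = 590946/535 (j = -2*(-295473/535) = 590946/535 ≈ 1104.6)
j + (-226 - 1*37)*(19*(3 + x)) = 590946/535 + (-226 - 1*37)*(19*(3 - 2)) = 590946/535 + (-226 - 37)*(19*1) = 590946/535 - 263*19 = 590946/535 - 4997 = -2082449/535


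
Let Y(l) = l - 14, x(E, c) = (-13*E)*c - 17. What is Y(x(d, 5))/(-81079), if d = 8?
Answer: 551/81079 ≈ 0.0067958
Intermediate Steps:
x(E, c) = -17 - 13*E*c (x(E, c) = -13*E*c - 17 = -17 - 13*E*c)
Y(l) = -14 + l
Y(x(d, 5))/(-81079) = (-14 + (-17 - 13*8*5))/(-81079) = (-14 + (-17 - 520))*(-1/81079) = (-14 - 537)*(-1/81079) = -551*(-1/81079) = 551/81079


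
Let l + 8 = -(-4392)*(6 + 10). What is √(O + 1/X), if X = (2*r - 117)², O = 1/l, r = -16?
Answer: √1624240190/5234668 ≈ 0.0076990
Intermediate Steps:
l = 70264 (l = -8 - (-4392)*(6 + 10) = -8 - (-4392)*16 = -8 - 549*(-128) = -8 + 70272 = 70264)
O = 1/70264 ≈ 1.4232e-5
X = 22201 (X = (2*(-16) - 117)² = (-32 - 117)² = (-149)² = 22201)
√(O + 1/X) = √(1/70264 + 1/22201) = √(92465/1559931064) = √1624240190/5234668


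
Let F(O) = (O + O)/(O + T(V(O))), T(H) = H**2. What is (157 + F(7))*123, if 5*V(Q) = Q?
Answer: 312051/16 ≈ 19503.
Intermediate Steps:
V(Q) = Q/5
F(O) = 2*O/(O + O**2/25) (F(O) = (O + O)/(O + (O/5)**2) = (2*O)/(O + O**2/25) = 2*O/(O + O**2/25))
(157 + F(7))*123 = (157 + 50/(25 + 7))*123 = (157 + 50/32)*123 = (157 + 50*(1/32))*123 = (157 + 25/16)*123 = (2537/16)*123 = 312051/16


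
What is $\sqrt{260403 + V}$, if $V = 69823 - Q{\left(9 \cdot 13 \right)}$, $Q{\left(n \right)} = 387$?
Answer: $\sqrt{329839} \approx 574.32$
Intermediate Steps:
$V = 69436$ ($V = 69823 - 387 = 69436$)
$\sqrt{260403 + V} = \sqrt{260403 + 69436} = \sqrt{329839}$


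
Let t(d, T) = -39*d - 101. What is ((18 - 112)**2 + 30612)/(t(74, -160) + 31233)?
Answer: 19724/14123 ≈ 1.3966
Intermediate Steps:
t(d, T) = -101 - 39*d
((18 - 112)**2 + 30612)/(t(74, -160) + 31233) = ((18 - 112)**2 + 30612)/((-101 - 39*74) + 31233) = ((-94)**2 + 30612)/((-101 - 2886) + 31233) = (8836 + 30612)/(-2987 + 31233) = 39448/28246 = 39448*(1/28246) = 19724/14123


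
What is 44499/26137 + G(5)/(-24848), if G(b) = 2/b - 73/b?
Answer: 5530411487/3247260880 ≈ 1.7031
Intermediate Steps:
G(b) = -71/b
44499/26137 + G(5)/(-24848) = 44499/26137 - 71/5/(-24848) = 44499*(1/26137) - 71*⅕*(-1/24848) = 44499/26137 - 71/5*(-1/24848) = 44499/26137 + 71/124240 = 5530411487/3247260880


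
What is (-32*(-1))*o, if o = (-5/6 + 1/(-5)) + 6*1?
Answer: 2384/15 ≈ 158.93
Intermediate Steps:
o = 149/30 (o = (-5*1/6 + 1*(-1/5)) + 6 = (-5/6 - 1/5) + 6 = -31/30 + 6 = 149/30 ≈ 4.9667)
(-32*(-1))*o = -32*(-1)*(149/30) = 32*(149/30) = 2384/15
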